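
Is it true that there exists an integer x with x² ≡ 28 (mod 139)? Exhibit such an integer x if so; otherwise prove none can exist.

x = 58 works: 58² = 3364, and 3364 − 28 = 3336 = 24·139.

x = 58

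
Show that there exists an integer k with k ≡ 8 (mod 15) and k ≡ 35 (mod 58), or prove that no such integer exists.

k = 383

The moduli 15 and 58 are coprime, so by the Chinese Remainder Theorem a unique solution modulo 870 exists.
Write k = 8 + 15t and require 8 + 15t ≡ 35 (mod 58), i.e. 15t ≡ 27 (mod 58).
Invert 15 mod 58 by the Euclidean algorithm: 58 = 3·15 + 13, 15 = 1·13 + 2, 13 = 6·2 + 1, 2 = 2·1 + 0; back-substituting, 1 = 13 − 6·2 = 13 − 6·(15 − 1·13) = −6·15 + 7·13 = −6·15 + 7·(58 − 3·15) = 7·58 − 27·15. Hence 15·(-27) ≡ 1, so 15⁻¹ ≡ -27 ≡ 31 (mod 58).
Therefore t ≡ 31·27 = 837 ≡ 25 (mod 58).
Taking t = 25 gives k = 8 + 15·25 = 383.
Indeed 383 ≡ 8 (mod 15) and 383 ≡ 35 (mod 58).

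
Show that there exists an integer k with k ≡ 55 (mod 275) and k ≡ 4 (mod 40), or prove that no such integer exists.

No, no such integer exists.

Reduce both congruences modulo 5, which divides 275 and 40: they say k ≡ 55 (mod 5) and k ≡ 4 (mod 5).
But 55 mod 5 = 0 while 4 mod 5 = 4, a contradiction.
So no integer satisfies both congruences.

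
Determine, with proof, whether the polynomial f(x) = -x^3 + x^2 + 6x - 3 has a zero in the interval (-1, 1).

f(-1) = -7 and f(1) = 3, which have opposite signs.
Since f is a polynomial it is continuous on [-1, 1].
By the Intermediate Value Theorem f must vanish at some point of (-1, 1).

Yes, f has a root in the interval.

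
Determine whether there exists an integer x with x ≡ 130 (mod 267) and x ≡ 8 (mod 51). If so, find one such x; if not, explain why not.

Reduce both congruences modulo 3, which divides 267 and 51: they say x ≡ 130 (mod 3) and x ≡ 8 (mod 3).
However 130 ≡ 1 and 8 ≡ 2 (mod 3), and 1 ≠ 2.
Therefore no such x exists.

No such integer exists.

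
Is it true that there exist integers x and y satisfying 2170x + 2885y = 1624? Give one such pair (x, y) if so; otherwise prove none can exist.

Both 2170 and 2885 are divisible by gcd(2170, 2885) = 5, hence so is any combination 2170x + 2885y.
But 1624 = 5·324 + 4, so 5 ∤ 1624.
Therefore 2170x + 2885y = 1624 has no solution in integers.

No, no such integers exist.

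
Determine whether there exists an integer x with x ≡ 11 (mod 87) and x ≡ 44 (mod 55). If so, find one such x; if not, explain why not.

Since 87 and 55 share no common factor, CRT says the pair of congruences has a solution (unique mod 4785).
Any solution of the first congruence is x = 11 + 87t; substituting into the second, 87t ≡ 44 − 11 ≡ 33 (mod 55).
87 ≡ 32 (mod 55), so this reads 32t ≡ 33 (mod 55). Since 32·43 = 1376 = 25·55 + 1, the inverse of 32 mod 55 is 43.
Multiplying by 43: t ≡ 43·33 = 1419 ≡ 44 (mod 55).
With t = 44: x = 11 + 87·44 = 3839.
Verify: 3839 = 44·87 + 11 and 3839 = 69·55 + 44. ✓

x = 3839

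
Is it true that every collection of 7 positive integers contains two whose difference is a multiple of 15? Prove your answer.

Consider the 7 integers 64, 65, …, 70. They lie in distinct residue classes modulo 15, since 7 ≤ 15.
The differences between them range over 1, …, 6, none of which is divisible by 15.

No; for instance {64, 65, 66, 67, 68, 69, 70} is a counterexample.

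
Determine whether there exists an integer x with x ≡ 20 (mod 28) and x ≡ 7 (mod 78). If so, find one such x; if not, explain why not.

There is no such integer.

gcd(28, 78) = 2. If x ≡ 20 (mod 28) and x ≡ 7 (mod 78), then x ≡ 20 (mod 2) and x ≡ 7 (mod 2).
These are incompatible: 20 − 7 = 13 is not divisible by 2.
Hence the system has no solution.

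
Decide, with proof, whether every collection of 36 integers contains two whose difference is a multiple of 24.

Partition the integers by their residue mod 24; there are 24 classes.
With 36 integers and only 24 classes, the pigeonhole principle forces two of them, say a and b, into the same class.
Their difference a − b is then a multiple of 24.

Yes, this is always true.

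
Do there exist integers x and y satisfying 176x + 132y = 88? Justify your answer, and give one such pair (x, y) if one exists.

x = 2, y = -2

gcd(176, 132) = 44, and 44 divides 88, so integer solutions exist.
Dividing through by 44 reduces the equation to 4x + 3y = 2.
Run the Euclidean algorithm on 4 and 3: 4 = 1·3 + 1, 3 = 3·1 + 0.
Working back up the chain: 1 = 4 − 1·3. So 4·1 + 3·(-1) = 1.
Scaling by 2 gives the particular solution (x, y) = (2, -2).
Check: 176·2 + 132·(-2) = 352 − 264 = 88. ✓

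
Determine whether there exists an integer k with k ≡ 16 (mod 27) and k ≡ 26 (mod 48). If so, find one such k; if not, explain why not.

No, no such integer exists.

Reduce both congruences modulo 3, which divides 27 and 48: they say k ≡ 16 (mod 3) and k ≡ 26 (mod 3).
But 16 mod 3 = 1 while 26 mod 3 = 2, a contradiction.
Hence the system has no solution.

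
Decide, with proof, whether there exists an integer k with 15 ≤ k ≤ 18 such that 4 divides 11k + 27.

At k = 15 we get 11·15 + 27 = 192, and 192 = 4·48.

k = 15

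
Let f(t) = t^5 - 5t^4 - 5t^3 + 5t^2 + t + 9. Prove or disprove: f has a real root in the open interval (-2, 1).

f(-2) = -45 and f(1) = 6, which have opposite signs.
Since f is a polynomial it is continuous on [-2, 1].
By the Intermediate Value Theorem, f takes the value 0 somewhere in the open interval.

Such a root exists.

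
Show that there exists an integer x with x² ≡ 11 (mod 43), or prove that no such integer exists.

x = 22

Take x = 22. Then 22² = 484 = 11·43 + 11, so 22² ≡ 11 (mod 43).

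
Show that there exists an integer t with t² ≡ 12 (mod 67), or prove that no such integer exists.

Apply Euler's criterion with the prime 67: 12 is a quadratic residue iff 12^33 ≡ 1 (mod 67), and a non-residue iff it is ≡ −1.
Repeated squaring mod 67: 12^2 = 144 ≡ 10; 12^4 ≡ 10² = 100 ≡ 33; 12^8 ≡ 33² = 1089 ≡ 17; 12^16 ≡ 17² = 289 ≡ 21; 12^32 ≡ 21² = 441 ≡ 39.
Since 33 = 32 + 1, 12^33 ≡ 39 · 12; multiplying out mod 67: 39·12 = 468 ≡ 66. Thus 12^33 ≡ 66 ≡ −1 (mod 67).
The value −1 means 12 is a non-residue modulo 67, so t² ≡ 12 (mod 67) is impossible.

No such integer exists.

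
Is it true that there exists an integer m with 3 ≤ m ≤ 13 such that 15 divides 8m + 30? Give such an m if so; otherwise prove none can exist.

No such integer m in that range exists.

The values of 8m + 30 for m = 3, 4, …, 13 are 54, 62, 70, 78, 86, 94, 102, 110, 118, 126, 134; reduced mod 15 these are 9, 2, 10, 3, 11, 4, 12, 5, 13, 6, 14.
Since 0 is absent from this list, 15 ∤ 8m + 30 for every m with 3 ≤ m ≤ 13.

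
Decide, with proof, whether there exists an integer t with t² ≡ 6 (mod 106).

Take t = 88. Then 88² = 7744 = 73·106 + 6, so 88² ≡ 6 (mod 106).

t = 88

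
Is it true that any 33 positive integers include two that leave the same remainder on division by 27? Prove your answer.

Partition the integers by their residue mod 27; there are 27 classes.
Placing 33 integers into 27 classes, some class receives at least two — say a and b.
So a and b have equal remainders mod 27, which is exactly what was to be shown.

True.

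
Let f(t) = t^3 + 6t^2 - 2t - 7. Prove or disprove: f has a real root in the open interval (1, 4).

Yes, f has a root in the interval.

f(1) = -2 and f(4) = 145, which have opposite signs.
As a polynomial, f is continuous on every closed interval.
By the Intermediate Value Theorem f must vanish at some point of (1, 4).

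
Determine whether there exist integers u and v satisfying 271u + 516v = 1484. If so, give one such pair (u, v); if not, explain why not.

271 and 516 are coprime, so 271u + 516v ranges over all of ℤ.
Euclidean algorithm: 516 = 1·271 + 245, 271 = 1·245 + 26, 245 = 9·26 + 11, 26 = 2·11 + 4, 11 = 2·4 + 3, 4 = 1·3 + 1, 3 = 3·1 + 0.
Working back up the chain: 1 = 4 − 1·3 = 4 − (11 − 2·4) = −11 + 3·4 = −11 + 3·(26 − 2·11) = 3·26 − 7·11 = 3·26 − 7·(245 − 9·26) = −7·245 + 66·26 = −7·245 + 66·(271 − 1·245) = 66·271 − 73·245 = 66·271 − 73·(516 − 1·271) = −73·516 + 139·271. So 271·139 + 516·(-73) = 1.
Multiplying through by 1484: u = 139·1484 = 206276, v = (-73)·1484 = -108332 is a solution.
Subtracting 399·516 from u and adding 399·271 to v gives the tidier solution (392, -203).
Check: 271·392 + 516·(-203) = 106232 − 104748 = 1484. ✓

u = 392, v = -203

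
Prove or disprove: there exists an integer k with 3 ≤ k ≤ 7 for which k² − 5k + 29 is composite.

k = 6

At k = 6: 6² − 5·6 + 29 = 35 = 5·7, which is composite.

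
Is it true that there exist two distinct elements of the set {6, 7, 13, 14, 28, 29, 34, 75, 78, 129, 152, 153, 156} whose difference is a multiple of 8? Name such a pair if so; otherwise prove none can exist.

Reduce each element mod 8: 6↦6, 7↦7, 13↦5, 14↦6, 28↦4, 29↦5, 34↦2, 75↦3, 78↦6, 129↦1, 152↦0, 153↦1, 156↦4. The residue 6 repeats (at 6 and 14), and 14 − 6 = 8 = 1·8.

Yes: 6 and 14.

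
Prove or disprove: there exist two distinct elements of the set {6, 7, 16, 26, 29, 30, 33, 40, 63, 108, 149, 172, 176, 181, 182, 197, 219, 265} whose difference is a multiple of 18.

No, no such pair exists.

Residues mod 18: 6↦6, 7↦7, 16↦16, 26↦8, 29↦11, 30↦12, 33↦15, 40↦4, 63↦9, 108↦0, 149↦5, 172↦10, 176↦14, 181↦1, 182↦2, 197↦17, 219↦3, 265↦13.
These 18 residues are pairwise different, hence no difference of two elements is divisible by 18.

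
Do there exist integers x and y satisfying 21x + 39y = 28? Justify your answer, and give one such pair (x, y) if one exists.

No such integers exist.

Any value of 21x + 39y is a multiple of gcd(21, 39) = 3.
However 28 leaves remainder 1 on division by 3.
So the equation is unsolvable over ℤ.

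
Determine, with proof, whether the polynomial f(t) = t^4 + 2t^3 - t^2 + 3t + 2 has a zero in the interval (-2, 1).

Such a root exists.

f(-2) = -8 and f(1) = 7, which have opposite signs.
As a polynomial, f is continuous on every closed interval.
By the Intermediate Value Theorem, f takes the value 0 somewhere in the open interval.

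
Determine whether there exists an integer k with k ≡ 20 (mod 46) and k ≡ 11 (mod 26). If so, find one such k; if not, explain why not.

No such integer exists.

Both moduli are multiples of 2 = gcd(46, 26), so any solution would satisfy k ≡ 20 and k ≡ 11 modulo 2 simultaneously.
But 20 mod 2 = 0 while 11 mod 2 = 1, a contradiction.
Hence the system has no solution.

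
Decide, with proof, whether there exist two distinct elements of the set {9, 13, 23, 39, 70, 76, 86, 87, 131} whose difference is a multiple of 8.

The pair (23, 39) works.

23 mod 8 = 7 and 39 mod 8 = 7, so 39 − 23 = 16 = 2·8.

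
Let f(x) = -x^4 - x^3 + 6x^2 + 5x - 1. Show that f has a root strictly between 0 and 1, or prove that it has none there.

Such a root exists.

f(0) = -1 and f(1) = 8, which have opposite signs.
f is continuous everywhere (it is a polynomial), in particular on [0, 1].
By the Intermediate Value Theorem f must vanish at some point of (0, 1).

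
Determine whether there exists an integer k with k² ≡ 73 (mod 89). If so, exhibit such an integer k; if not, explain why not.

k = 47

Take k = 47. Then 47² = 2209 = 24·89 + 73, so 47² ≡ 73 (mod 89).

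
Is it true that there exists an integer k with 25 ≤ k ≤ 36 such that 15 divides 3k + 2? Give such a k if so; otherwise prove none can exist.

No, no such integer k in that range exists.

For k = 25, 26, …, 36 the values of 3k + 2 modulo 15 are 2, 5, 8, 11, 14, 2, 5, 8, 11, 14, 2, 5 respectively.
Since 0 is absent from this list, 15 ∤ 3k + 2 for every k with 25 ≤ k ≤ 36.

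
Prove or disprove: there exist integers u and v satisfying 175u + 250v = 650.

gcd(175, 250) = 25, and 25 divides 650, so integer solutions exist.
Dividing through by 25 reduces the equation to 7u + 10v = 26.
Euclidean algorithm: 10 = 1·7 + 3, 7 = 2·3 + 1, 3 = 3·1 + 0.
Unwinding: 1 = 7 − 2·3 = 7 − 2·(10 − 1·7) = −2·10 + 3·7, i.e. 7·3 + 10·(-2) = 1.
Multiplying through by 26: u = 3·26 = 78, v = (-2)·26 = -52 is a solution.
Shifting by a multiple of (10, −7) keeps it a solution: u = 78 − 7·10 = 8, v = -52 + 7·7 = -3.
Check: 175·8 + 250·(-3) = 1400 − 750 = 650. ✓

u = 8, v = -3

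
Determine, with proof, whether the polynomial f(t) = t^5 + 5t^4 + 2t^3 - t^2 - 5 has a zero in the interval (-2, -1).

Such a root exists.

f(-2) = 23 and f(-1) = -4, which have opposite signs.
Since f is a polynomial it is continuous on [-2, -1].
By the Intermediate Value Theorem f must vanish at some point of (-2, -1).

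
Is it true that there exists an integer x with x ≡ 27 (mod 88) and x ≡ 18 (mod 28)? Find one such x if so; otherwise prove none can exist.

There is no such integer.

gcd(88, 28) = 4. If x ≡ 27 (mod 88) and x ≡ 18 (mod 28), then x ≡ 27 (mod 4) and x ≡ 18 (mod 4).
However 27 ≡ 3 and 18 ≡ 2 (mod 4), and 3 ≠ 2.
So no integer satisfies both congruences.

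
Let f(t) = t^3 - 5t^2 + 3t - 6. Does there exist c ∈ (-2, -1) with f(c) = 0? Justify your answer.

The endpoint values f(-2) = -40 and f(-1) = -15 are both negative. Claim: f(t) < 0 for every t in (-2, -1).
Substitute t = -1 − u, where 0 < u < 1 on the interval. Expanding, f(-1 − u) = -u^3 - 8u^2 - 16u - 15.
The nonzero coefficients here are all negative, so for u > 0 every term is negative (or zero), and the constant term -15 is strictly negative.
So f is strictly negative on (-2, -1); no root exists in the interval.

No such root exists.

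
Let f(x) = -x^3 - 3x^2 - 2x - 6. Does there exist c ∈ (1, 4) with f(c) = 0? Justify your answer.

The endpoint values f(1) = -12 and f(4) = -126 are both negative. Claim: f(x) < 0 for every x in (1, 4).
Shift to the endpoint 1: with x = 1 + u (0 < u < 3), one computes f(1 + u) = -u^3 - 6u^2 - 11u - 12.
All 4 nonzero coefficients of this polynomial in u are negative; hence for u > 0 the value is a sum of negative terms (the constant -12 among them).
Therefore f(x) < 0 throughout (1, 4), and f has no zero there.

No.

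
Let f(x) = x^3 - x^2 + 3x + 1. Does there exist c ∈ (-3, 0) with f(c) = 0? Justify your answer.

f(-3) = -44 and f(0) = 1, which have opposite signs.
f is continuous everywhere (it is a polynomial), in particular on [-3, 0].
So by the Intermediate Value Theorem there is a c strictly between -3 and 0 with f(c) = 0.

Such a root exists.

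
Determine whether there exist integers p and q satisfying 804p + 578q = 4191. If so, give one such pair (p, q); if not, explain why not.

Any value of 804p + 578q is a multiple of gcd(804, 578) = 2.
But 4191 is not a multiple of 2 (it leaves remainder 1).
Hence no integers p, q satisfy the equation.

No, no such integers exist.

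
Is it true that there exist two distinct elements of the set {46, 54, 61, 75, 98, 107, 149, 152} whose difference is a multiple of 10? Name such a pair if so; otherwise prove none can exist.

There is no such pair.

Two integers differ by a multiple of 10 exactly when they have the same residue mod 10. The residues are 46↦6, 54↦4, 61↦1, 75↦5, 98↦8, 107↦7, 149↦9, 152↦2.
These 8 residues are pairwise different, hence no difference of two elements is divisible by 10.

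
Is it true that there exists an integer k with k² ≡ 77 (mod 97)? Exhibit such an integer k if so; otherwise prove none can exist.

No, no such integer exists.

Apply Euler's criterion with the prime 97: 77 is a quadratic residue iff 77^48 ≡ 1 (mod 97), and a non-residue iff it is ≡ −1.
Repeated squaring mod 97: 77^2 = 5929 ≡ 12; 77^4 ≡ 12² = 144 ≡ 47; 77^8 ≡ 47² = 2209 ≡ 75; 77^16 ≡ 75² = 5625 ≡ 96; 77^32 ≡ 96² = 9216 ≡ 1.
Since 48 = 32 + 16, 77^48 ≡ 1 · 96; multiplying out mod 97: 1·96 = 96 ≡ 96. Thus 77^48 ≡ 96 ≡ −1 (mod 97).
The value −1 means 77 is a non-residue modulo 97, so k² ≡ 77 (mod 97) is impossible.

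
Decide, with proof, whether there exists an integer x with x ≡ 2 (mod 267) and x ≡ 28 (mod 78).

gcd(267, 78) = 3. If x ≡ 2 (mod 267) and x ≡ 28 (mod 78), then x ≡ 2 (mod 3) and x ≡ 28 (mod 3).
However 2 ≡ 2 and 28 ≡ 1 (mod 3), and 2 ≠ 1.
Therefore no such x exists.

There is no such integer.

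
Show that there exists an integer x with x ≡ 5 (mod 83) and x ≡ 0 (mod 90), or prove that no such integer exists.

gcd(83, 90) = 1, so the Chinese Remainder Theorem guarantees exactly one residue class mod 7470 satisfying both.
Write x = 5 + 83t and require 5 + 83t ≡ 0 (mod 90), i.e. 83t ≡ 85 (mod 90).
To invert 83 modulo 90: 90 = 1·83 + 7, 83 = 11·7 + 6, 7 = 1·6 + 1, 6 = 6·1 + 0, and unwinding, 1 = 7 − 1·6 = 7 − (83 − 11·7) = −83 + 12·7 = −83 + 12·(90 − 1·83) = 12·90 − 13·83. Thus 83⁻¹ ≡ -13 ≡ 77 (mod 90).
Therefore t ≡ 77·85 = 6545 ≡ 65 (mod 90).
Taking t = 65 gives x = 5 + 83·65 = 5400.
Verify: 5400 = 65·83 + 5 and 5400 = 60·90 + 0. ✓

x = 5400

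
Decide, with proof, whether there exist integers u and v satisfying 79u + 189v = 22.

79 and 189 are coprime, so 79u + 189v ranges over all of ℤ.
Euclidean algorithm: 189 = 2·79 + 31, 79 = 2·31 + 17, 31 = 1·17 + 14, 17 = 1·14 + 3, 14 = 4·3 + 2, 3 = 1·2 + 1, 2 = 2·1 + 0.
Working back up the chain: 1 = 3 − 1·2 = 3 − (14 − 4·3) = −14 + 5·3 = −14 + 5·(17 − 1·14) = 5·17 − 6·14 = 5·17 − 6·(31 − 1·17) = −6·31 + 11·17 = −6·31 + 11·(79 − 2·31) = 11·79 − 28·31 = 11·79 − 28·(189 − 2·79) = −28·189 + 67·79. So 79·67 + 189·(-28) = 1.
Times 22: 79·1474 + 189·(-616) = 22, so (1474, -616) solves it.
Shifting by a multiple of (189, −79) keeps it a solution: u = 1474 − 7·189 = 151, v = -616 + 7·79 = -63.
Indeed 79·151 + 189·(-63) = 11929 − 11907 = 22.

u = 151, v = -63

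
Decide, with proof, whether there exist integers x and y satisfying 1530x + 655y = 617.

Both 1530 and 655 are divisible by gcd(1530, 655) = 5, hence so is any combination 1530x + 655y.
But 617 is not a multiple of 5 (it leaves remainder 2).
Therefore 1530x + 655y = 617 has no solution in integers.

No, no such integers exist.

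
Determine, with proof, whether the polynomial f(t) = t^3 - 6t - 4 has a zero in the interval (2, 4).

f(2) = -8 and f(4) = 36, which have opposite signs.
As a polynomial, f is continuous on every closed interval.
By the Intermediate Value Theorem f must vanish at some point of (2, 4).

Yes, f has a root in the interval.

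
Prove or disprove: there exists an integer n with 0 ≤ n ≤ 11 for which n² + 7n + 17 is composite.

n = 11

At n = 11: 11² + 7·11 + 17 = 215 = 5·43, which is composite.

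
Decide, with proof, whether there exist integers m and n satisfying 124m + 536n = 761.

No, no such integers exist.

Any value of 124m + 536n is a multiple of gcd(124, 536) = 4.
However 761 leaves remainder 1 on division by 4.
Hence no integers m, n satisfy the equation.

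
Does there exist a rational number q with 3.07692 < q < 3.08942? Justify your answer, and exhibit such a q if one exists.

q = 37/12

Scale by 12: the interval becomes (36.92304, 37.07304), which contains the integer 37.
Dividing back, 3.07692 < 37/12 < 3.08942, and 37/12 is rational.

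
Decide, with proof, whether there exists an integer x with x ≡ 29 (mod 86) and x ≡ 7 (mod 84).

Here gcd(86, 84) = 2, and both 29 and 7 leave remainder 1 mod 2, so the system is consistent.
Put x = 29 + 86t, so we need 86t ≡ 62 (mod 84), equivalently (divide by 2) 43t ≡ 31 (mod 42).
43 ≡ 1 (mod 42), so this reads 1t ≡ 31 (mod 42). So t ≡ 31 (mod 42).
Then x = 29 + 86·31 = 2695.
Check: 2695 mod 86 = 29, 2695 mod 84 = 7. ✓

x = 2695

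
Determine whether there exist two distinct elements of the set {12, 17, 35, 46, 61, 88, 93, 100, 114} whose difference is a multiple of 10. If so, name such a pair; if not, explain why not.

No such pair exists.

Two integers differ by a multiple of 10 exactly when they have the same residue mod 10. The residues are 12↦2, 17↦7, 35↦5, 46↦6, 61↦1, 88↦8, 93↦3, 100↦0, 114↦4.
No residue repeats among the 9 elements, so no pair has difference ≡ 0 (mod 10).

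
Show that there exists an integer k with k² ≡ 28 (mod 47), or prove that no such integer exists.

k = 13

Take k = 13. Then 13² = 169 = 3·47 + 28, so 13² ≡ 28 (mod 47).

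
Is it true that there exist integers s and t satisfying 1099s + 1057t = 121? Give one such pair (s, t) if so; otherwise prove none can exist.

No such integers exist.

Any value of 1099s + 1057t is a multiple of gcd(1099, 1057) = 7.
But 121 is not a multiple of 7 (it leaves remainder 2).
Therefore 1099s + 1057t = 121 has no solution in integers.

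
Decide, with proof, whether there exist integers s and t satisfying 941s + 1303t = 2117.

Since gcd(941, 1303) = 1, every integer is an integer combination of 941 and 1303.
Dividing repeatedly: 1303 = 1·941 + 362, 941 = 2·362 + 217, 362 = 1·217 + 145, 217 = 1·145 + 72, 145 = 2·72 + 1, 72 = 72·1 + 0.
Unwinding: 1 = 145 − 2·72 = 145 − 2·(217 − 1·145) = −2·217 + 3·145 = −2·217 + 3·(362 − 1·217) = 3·362 − 5·217 = 3·362 − 5·(941 − 2·362) = −5·941 + 13·362 = −5·941 + 13·(1303 − 1·941) = 13·1303 − 18·941, i.e. 941·(-18) + 1303·13 = 1.
Times 2117: 941·(-38106) + 1303·27521 = 2117, so (-38106, 27521) solves it.
Adding 30·1303 to s and subtracting 30·941 from t gives the tidier solution (984, -709).
Check: 941·984 + 1303·(-709) = 925944 − 923827 = 2117. ✓

s = 984, t = -709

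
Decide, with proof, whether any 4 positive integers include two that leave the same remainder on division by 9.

Take the 4 consecutive integers 12, 13, 14, 15: their residues mod 9 are all distinct because 4 ≤ 9.
Hence this collection has no pair with equal remainders mod 9, disproving the claim.

No; for instance {12, 13, 14, 15} is a counterexample.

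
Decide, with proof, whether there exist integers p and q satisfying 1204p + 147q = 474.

Both 1204 and 147 are divisible by gcd(1204, 147) = 7, hence so is any combination 1204p + 147q.
But 474 is not a multiple of 7 (it leaves remainder 5).
Therefore 1204p + 147q = 474 has no solution in integers.

There are no such integers.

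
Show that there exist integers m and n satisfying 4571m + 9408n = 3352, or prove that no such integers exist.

Both 4571 and 9408 are divisible by gcd(4571, 9408) = 7, hence so is any combination 4571m + 9408n.
But 3352 = 7·478 + 6, so 7 ∤ 3352.
Therefore 4571m + 9408n = 3352 has no solution in integers.

No, no such integers exist.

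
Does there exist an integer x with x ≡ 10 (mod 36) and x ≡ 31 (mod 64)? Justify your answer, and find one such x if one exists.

There is no such integer.

Both moduli are multiples of 4 = gcd(36, 64), so any solution would satisfy x ≡ 10 and x ≡ 31 modulo 4 simultaneously.
However 10 ≡ 2 and 31 ≡ 3 (mod 4), and 2 ≠ 3.
Therefore no such x exists.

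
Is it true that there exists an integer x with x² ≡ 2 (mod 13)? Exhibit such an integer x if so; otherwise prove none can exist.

No, no such integer exists.

Computing x² mod 13 for x = 0, 1, …, 6 (enough, by the symmetry x ↦ 13 − x) gives 0, 1, 4, 9, 3, 12, 10.
So the quadratic residues mod 13 are {0, 1, 3, 4, 9, 10, 12}, and 2 is not among them.
Therefore x² ≡ 2 (mod 13) has no solution.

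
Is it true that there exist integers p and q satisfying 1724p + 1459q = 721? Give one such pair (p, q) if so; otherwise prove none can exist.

1724 and 1459 are coprime, so 1724p + 1459q ranges over all of ℤ.
Dividing repeatedly: 1724 = 1·1459 + 265, 1459 = 5·265 + 134, 265 = 1·134 + 131, 134 = 1·131 + 3, 131 = 43·3 + 2, 3 = 1·2 + 1, 2 = 2·1 + 0.
Unwinding: 1 = 3 − 1·2 = 3 − (131 − 43·3) = −131 + 44·3 = −131 + 44·(134 − 1·131) = 44·134 − 45·131 = 44·134 − 45·(265 − 1·134) = −45·265 + 89·134 = −45·265 + 89·(1459 − 5·265) = 89·1459 − 490·265 = 89·1459 − 490·(1724 − 1·1459) = −490·1724 + 579·1459, i.e. 1724·(-490) + 1459·579 = 1.
Scaling by 721 gives the particular solution (p, q) = (-353290, 417459).
Adding 243·1459 to p and subtracting 243·1724 from q gives the tidier solution (1247, -1473).
Indeed 1724·1247 + 1459·(-1473) = 2149828 − 2149107 = 721.

p = 1247, q = -1473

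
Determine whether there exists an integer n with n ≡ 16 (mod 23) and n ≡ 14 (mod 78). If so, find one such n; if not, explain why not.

n = 1028

The moduli 23 and 78 are coprime, so by the Chinese Remainder Theorem a unique solution modulo 1794 exists.
Any solution of the first congruence is n = 16 + 23t; substituting into the second, 23t ≡ 14 − 16 ≡ 76 (mod 78).
To invert 23 modulo 78: 78 = 3·23 + 9, 23 = 2·9 + 5, 9 = 1·5 + 4, 5 = 1·4 + 1, 4 = 4·1 + 0, and unwinding, 1 = 5 − 1·4 = 5 − (9 − 1·5) = −9 + 2·5 = −9 + 2·(23 − 2·9) = 2·23 − 5·9 = 2·23 − 5·(78 − 3·23) = −5·78 + 17·23. Thus 23⁻¹ ≡ 17 (mod 78).
Therefore t ≡ 17·76 = 1292 ≡ 44 (mod 78).
Taking t = 44 gives n = 16 + 23·44 = 1028.
Indeed 1028 ≡ 16 (mod 23) and 1028 ≡ 14 (mod 78).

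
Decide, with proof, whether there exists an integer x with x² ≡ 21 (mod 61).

61 is prime, so by Euler's criterion 21 is a square mod 61 iff 21^((61−1)/2) = 21^30 ≡ 1 (mod 61).
Squaring successively (mod 61): 21^2 = 441 ≡ 14; 21^4 ≡ 14² = 196 ≡ 13; 21^8 ≡ 13² = 169 ≡ 47; 21^16 ≡ 47² = 2209 ≡ 13.
Since 30 = 16 + 8 + 4 + 2, 21^30 ≡ 13 · 47 · 13 · 14; multiplying out mod 61: 13·47 = 611 ≡ 1, then 1·13 = 13 ≡ 13, then 13·14 = 182 ≡ 60. Thus 21^30 ≡ 60 ≡ −1 (mod 61).
By Euler's criterion 21 is a quadratic non-residue mod 61: no x satisfies x² ≡ 21 (mod 61).

No such integer exists.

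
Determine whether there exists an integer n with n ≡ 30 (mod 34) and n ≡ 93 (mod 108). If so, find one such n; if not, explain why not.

gcd(34, 108) = 2. If n ≡ 30 (mod 34) and n ≡ 93 (mod 108), then n ≡ 30 (mod 2) and n ≡ 93 (mod 2).
These are incompatible: 30 − 93 = -63 is not divisible by 2.
So no integer satisfies both congruences.

There is no such integer.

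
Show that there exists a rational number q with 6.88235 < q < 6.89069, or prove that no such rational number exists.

Multiplying by 9: 9·6.88235 = 61.94115 and 9·6.89069 = 62.01621, so the integer 62 lies strictly between them.
So q = 62/9 works: it is a ratio of integers, and dividing 9·6.88235 < 62 < 9·6.89069 through by 9 gives 6.88235 < 62/9 < 6.89069.

q = 62/9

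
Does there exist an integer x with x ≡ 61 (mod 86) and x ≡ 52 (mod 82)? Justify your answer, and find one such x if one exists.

gcd(86, 82) = 2. If x ≡ 61 (mod 86) and x ≡ 52 (mod 82), then x ≡ 61 (mod 2) and x ≡ 52 (mod 2).
However 61 ≡ 1 and 52 ≡ 0 (mod 2), and 1 ≠ 0.
Hence the system has no solution.

No, no such integer exists.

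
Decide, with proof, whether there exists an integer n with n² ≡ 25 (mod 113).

n = 5

Take n = 5. Then 5² = 25, and since 0 ≤ 25 < 113 this is already reduced: 5² ≡ 25 (mod 113).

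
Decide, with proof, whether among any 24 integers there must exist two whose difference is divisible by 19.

True.

Each integer lies in one of the 19 residue classes modulo 19.
Since 24 > 19, two of the 24 integers must share a residue class by the pigeonhole principle; call them a and b.
Equal remainders mean a − b ≡ 0 (mod 19), so 19 divides their difference.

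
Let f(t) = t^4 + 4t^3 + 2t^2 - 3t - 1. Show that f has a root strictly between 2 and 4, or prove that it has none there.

f has no root in that interval.

f(2) = 49 and f(4) = 531, both positive, so a sign-change argument is unavailable; we show f keeps this sign on the whole interval.
Shift to the endpoint 2: with t = 2 + u (0 < u < 2), one computes f(2 + u) = u^4 + 12u^3 + 50u^2 + 85u + 49.
All 5 nonzero coefficients of this polynomial in u are positive; hence for u > 0 the value is a sum of positive terms (the constant 49 among them).
So f is strictly positive on (2, 4); no root exists in the interval.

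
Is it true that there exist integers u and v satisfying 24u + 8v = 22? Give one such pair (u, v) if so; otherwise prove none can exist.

There are no such integers.

Any value of 24u + 8v is a multiple of gcd(24, 8) = 8.
But 22 is not a multiple of 8 (it leaves remainder 6).
So the equation is unsolvable over ℤ.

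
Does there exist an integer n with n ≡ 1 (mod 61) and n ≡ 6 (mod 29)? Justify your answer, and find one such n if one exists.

n = 1282

gcd(61, 29) = 1, so the Chinese Remainder Theorem guarantees exactly one residue class mod 1769 satisfying both.
Write n = 1 + 61t and require 1 + 61t ≡ 6 (mod 29), i.e. 61t ≡ 5 (mod 29).
61 ≡ 3 (mod 29), so this reads 3t ≡ 5 (mod 29). Invert 3 mod 29 by the Euclidean algorithm: 29 = 9·3 + 2, 3 = 1·2 + 1, 2 = 2·1 + 0; back-substituting, 1 = 3 − 1·2 = 3 − (29 − 9·3) = −29 + 10·3. Hence 3·10 ≡ 1, so 3⁻¹ ≡ 10 (mod 29).
Therefore t ≡ 10·5 = 50 ≡ 21 (mod 29).
Taking t = 21 gives n = 1 + 61·21 = 1282.
Indeed 1282 ≡ 1 (mod 61) and 1282 ≡ 6 (mod 29).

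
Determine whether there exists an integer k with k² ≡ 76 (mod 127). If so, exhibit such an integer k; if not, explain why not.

k = 40 works: 40² = 1600, and 1600 − 76 = 1524 = 12·127.

k = 40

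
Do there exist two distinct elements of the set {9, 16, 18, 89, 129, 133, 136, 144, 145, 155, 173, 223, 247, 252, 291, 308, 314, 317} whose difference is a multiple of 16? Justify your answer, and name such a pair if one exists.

Yes: 9 and 89.

Reduce each element mod 16: 9↦9, 16↦0, 18↦2, 89↦9, 129↦1, 133↦5, 136↦8, 144↦0, 145↦1, 155↦11, 173↦13, 223↦15, 247↦7, 252↦12, 291↦3, 308↦4, 314↦10, 317↦13. The residue 9 repeats (at 9 and 89), and 89 − 9 = 80 = 5·16.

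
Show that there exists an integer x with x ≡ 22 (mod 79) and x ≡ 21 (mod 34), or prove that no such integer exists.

x = 259

The moduli 79 and 34 are coprime, so by the Chinese Remainder Theorem a unique solution modulo 2686 exists.
Any solution of the first congruence is x = 22 + 79t; substituting into the second, 79t ≡ 21 − 22 ≡ 33 (mod 34).
79 ≡ 11 (mod 34), so this reads 11t ≡ 33 (mod 34). Since 11·31 = 341 = 10·34 + 1, the inverse of 11 mod 34 is 31.
Therefore t ≡ 31·33 = 1023 ≡ 3 (mod 34).
Taking t = 3 gives x = 22 + 79·3 = 259.
Indeed 259 ≡ 22 (mod 79) and 259 ≡ 21 (mod 34).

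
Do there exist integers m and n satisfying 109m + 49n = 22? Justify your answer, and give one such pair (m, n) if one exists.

109 and 49 are coprime, so 109m + 49n ranges over all of ℤ.
Run the Euclidean algorithm on 109 and 49: 109 = 2·49 + 11, 49 = 4·11 + 5, 11 = 2·5 + 1, 5 = 5·1 + 0.
Back-substituting, 1 = 11 − 2·5 = 11 − 2·(49 − 4·11) = −2·49 + 9·11 = −2·49 + 9·(109 − 2·49) = 9·109 − 20·49; that is, 109·9 + 49·(-20) = 1.
Multiplying through by 22: m = 9·22 = 198, n = (-20)·22 = -440 is a solution.
Shifting by a multiple of (49, −109) keeps it a solution: m = 198 − 4·49 = 2, n = -440 + 4·109 = -4.
Check: 109·2 + 49·(-4) = 218 − 196 = 22. ✓

m = 2, n = -4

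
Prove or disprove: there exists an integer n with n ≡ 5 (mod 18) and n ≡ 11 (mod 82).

The moduli are not coprime: gcd(18, 82) = 2. Compatibility requires 2 ∣ (11 − 5) = 6, which holds, so solutions exist.
Put n = 5 + 18t, so we need 18t ≡ 6 (mod 82), equivalently (divide by 2) 9t ≡ 3 (mod 41).
Note 9·32 = 288 ≡ 1 (mod 41) (as 288 − 1 = 7·41), so 9⁻¹ ≡ 32.
Therefore t ≡ 32·3 = 96 ≡ 14 (mod 41).
Then n = 5 + 18·14 = 257.
Check: 257 mod 18 = 5, 257 mod 82 = 11. ✓

n = 257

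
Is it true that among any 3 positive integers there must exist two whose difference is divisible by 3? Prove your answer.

No, the set {12, 13, 14} is a counterexample.

Take the 3 consecutive integers 12, 13, 14: their residues mod 3 are all distinct because 3 ≤ 3.
The differences between them range over 1, …, 2, none of which is divisible by 3.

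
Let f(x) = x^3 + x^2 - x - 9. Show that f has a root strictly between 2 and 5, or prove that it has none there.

f has no root in that interval.

f(2) = 1 and f(5) = 136, both positive, so a sign-change argument is unavailable; we show f keeps this sign on the whole interval.
Substitute x = 2 + u, where 0 < u < 3 on the interval. Expanding, f(2 + u) = u^3 + 7u^2 + 15u + 1.
All 4 nonzero coefficients of this polynomial in u are positive; hence for u > 0 the value is a sum of positive terms (the constant 1 among them).
Therefore f(x) > 0 throughout (2, 5), and f has no zero there.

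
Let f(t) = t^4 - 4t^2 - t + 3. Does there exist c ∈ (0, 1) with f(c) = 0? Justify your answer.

Yes, such a c exists.

f(0) = 3 and f(1) = -1, which have opposite signs.
As a polynomial, f is continuous on every closed interval.
By the Intermediate Value Theorem, f takes the value 0 somewhere in the open interval.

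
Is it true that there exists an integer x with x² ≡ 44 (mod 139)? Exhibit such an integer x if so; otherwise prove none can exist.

Take x = 34. Then 34² = 1156 = 8·139 + 44, so 34² ≡ 44 (mod 139).

x = 34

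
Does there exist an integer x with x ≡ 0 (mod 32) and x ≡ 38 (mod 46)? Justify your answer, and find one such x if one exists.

gcd(32, 46) = 2. A simultaneous solution exists iff 0 ≡ 38 (mod 2); here 0 mod 2 = 0 = 38 mod 2, so it does.
Put x = 0 + 32t, so we need 32t ≡ 38 (mod 46), equivalently (divide by 2) 16t ≡ 19 (mod 23).
Since 16·13 = 208 = 9·23 + 1, the inverse of 16 mod 23 is 13.
Therefore t ≡ 13·19 = 247 ≡ 17 (mod 23).
Then x = 0 + 32·17 = 544.
Verify: 544 = 17·32 + 0 and 544 = 11·46 + 38. ✓

x = 544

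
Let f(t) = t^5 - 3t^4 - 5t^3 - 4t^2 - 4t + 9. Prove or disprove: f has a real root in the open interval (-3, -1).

f(-3) = -366 and f(-1) = 10, which have opposite signs.
As a polynomial, f is continuous on every closed interval.
By the Intermediate Value Theorem, f takes the value 0 somewhere in the open interval.

Yes, f has a root in the interval.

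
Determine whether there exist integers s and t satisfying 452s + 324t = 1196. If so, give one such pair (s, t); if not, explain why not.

s = 22, t = -27

Since gcd(452, 324) = 4 and 1196 = 4·299, Bézout's identity guarantees a solution.
Dividing through by 4 reduces the equation to 113s + 81t = 299.
Euclidean algorithm: 113 = 1·81 + 32, 81 = 2·32 + 17, 32 = 1·17 + 15, 17 = 1·15 + 2, 15 = 7·2 + 1, 2 = 2·1 + 0.
Working back up the chain: 1 = 15 − 7·2 = 15 − 7·(17 − 1·15) = −7·17 + 8·15 = −7·17 + 8·(32 − 1·17) = 8·32 − 15·17 = 8·32 − 15·(81 − 2·32) = −15·81 + 38·32 = −15·81 + 38·(113 − 1·81) = 38·113 − 53·81. So 113·38 + 81·(-53) = 1.
Times 299: 113·11362 + 81·(-15847) = 299, so (11362, -15847) solves it.
Subtracting 140·81 from s and adding 140·113 to t gives the tidier solution (22, -27).
Indeed 452·22 + 324·(-27) = 9944 − 8748 = 1196.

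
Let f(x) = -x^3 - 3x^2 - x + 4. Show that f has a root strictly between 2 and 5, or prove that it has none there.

No such root exists.

f(2) = -18 and f(5) = -201, both negative, so a sign-change argument is unavailable; we show f keeps this sign on the whole interval.
Substitute x = 2 + u, where 0 < u < 3 on the interval. Expanding, f(2 + u) = -u^3 - 9u^2 - 25u - 18.
All 4 nonzero coefficients of this polynomial in u are negative; hence for u > 0 the value is a sum of negative terms (the constant -18 among them).
So f is strictly negative on (2, 5); no root exists in the interval.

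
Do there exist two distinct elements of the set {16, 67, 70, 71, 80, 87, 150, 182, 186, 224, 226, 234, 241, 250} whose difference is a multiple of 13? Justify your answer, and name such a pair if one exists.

Reduce each element mod 13: 16↦3, 67↦2, 70↦5, 71↦6, 80↦2, 87↦9, 150↦7, 182↦0, 186↦4, 224↦3, 226↦5, 234↦0, 241↦7, 250↦3. The residue 3 repeats (at 16 and 224), and 224 − 16 = 208 = 16·13.

Yes: 16 and 224.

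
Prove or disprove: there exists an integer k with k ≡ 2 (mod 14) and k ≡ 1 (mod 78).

No, no such integer exists.

gcd(14, 78) = 2. If k ≡ 2 (mod 14) and k ≡ 1 (mod 78), then k ≡ 2 (mod 2) and k ≡ 1 (mod 2).
However 2 ≡ 0 and 1 ≡ 1 (mod 2), and 0 ≠ 1.
Hence the system has no solution.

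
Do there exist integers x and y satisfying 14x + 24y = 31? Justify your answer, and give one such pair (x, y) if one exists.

Any value of 14x + 24y is a multiple of gcd(14, 24) = 2.
But 31 = 2·15 + 1, so 2 ∤ 31.
So the equation is unsolvable over ℤ.

No such integers exist.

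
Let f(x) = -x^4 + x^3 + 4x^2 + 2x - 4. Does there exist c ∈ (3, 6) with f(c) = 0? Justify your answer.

The endpoint values f(3) = -16 and f(6) = -928 are both negative. Claim: f(x) < 0 for every x in (3, 6).
Shift to the endpoint 3: with x = 3 + u (0 < u < 3), one computes f(3 + u) = -u^4 - 11u^3 - 41u^2 - 55u - 16.
All 5 nonzero coefficients of this polynomial in u are negative; hence for u > 0 the value is a sum of negative terms (the constant -16 among them).
Therefore f(x) < 0 throughout (3, 6), and f has no zero there.

No.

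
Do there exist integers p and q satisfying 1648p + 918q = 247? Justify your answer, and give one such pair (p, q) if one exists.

No such integers exist.

Any value of 1648p + 918q is a multiple of gcd(1648, 918) = 2.
But 247 is not a multiple of 2 (it leaves remainder 1).
Therefore 1648p + 918q = 247 has no solution in integers.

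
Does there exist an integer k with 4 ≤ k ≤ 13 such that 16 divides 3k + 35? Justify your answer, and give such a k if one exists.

No such integer k in that range exists.

The values of 3k + 35 for k = 4, 5, …, 13 are 47, 50, 53, 56, 59, 62, 65, 68, 71, 74; reduced mod 16 these are 15, 2, 5, 8, 11, 14, 1, 4, 7, 10.
None is 0, so 16 never divides 3k + 35 on this range.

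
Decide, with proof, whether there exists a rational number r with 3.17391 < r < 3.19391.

Multiplying by 11: 11·3.17391 = 34.91301 and 11·3.19391 = 35.13301, so the integer 35 lies strictly between them.
So r = 35/11 works: it is a ratio of integers, and dividing 11·3.17391 < 35 < 11·3.19391 through by 11 gives 3.17391 < 35/11 < 3.19391.

r = 35/11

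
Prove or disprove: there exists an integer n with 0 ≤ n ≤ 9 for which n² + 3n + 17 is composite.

n = 2

At n = 2: 2² + 3·2 + 17 = 27 = 3·9, which is composite.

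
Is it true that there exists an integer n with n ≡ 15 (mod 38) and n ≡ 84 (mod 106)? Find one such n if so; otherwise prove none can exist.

Reduce both congruences modulo 2, which divides 38 and 106: they say n ≡ 15 (mod 2) and n ≡ 84 (mod 2).
These are incompatible: 15 − 84 = -69 is not divisible by 2.
Hence the system has no solution.

There is no such integer.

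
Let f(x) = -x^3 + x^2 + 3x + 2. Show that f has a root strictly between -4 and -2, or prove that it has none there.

f(-4) = 70 and f(-2) = 8, both positive, so a sign-change argument is unavailable; we show f keeps this sign on the whole interval.
Shift to the endpoint -2: with x = -2 − u (0 < u < 2), one computes f(-2 − u) = u^3 + 7u^2 + 13u + 8.
All 4 nonzero coefficients of this polynomial in u are positive; hence for u > 0 the value is a sum of positive terms (the constant 8 among them).
Therefore f(x) > 0 throughout (-4, -2), and f has no zero there.

No.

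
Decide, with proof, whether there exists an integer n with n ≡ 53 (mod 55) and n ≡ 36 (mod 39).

The moduli 55 and 39 are coprime, so by the Chinese Remainder Theorem a unique solution modulo 2145 exists.
Write n = 53 + 55t and require 53 + 55t ≡ 36 (mod 39), i.e. 55t ≡ 22 (mod 39).
55 ≡ 16 (mod 39), so this reads 16t ≡ 22 (mod 39). Since 16·22 = 352 = 9·39 + 1, the inverse of 16 mod 39 is 22.
Multiplying by 22: t ≡ 22·22 = 484 ≡ 16 (mod 39).
With t = 16: n = 53 + 55·16 = 933.
Check: 933 mod 55 = 53, 933 mod 39 = 36. ✓

n = 933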